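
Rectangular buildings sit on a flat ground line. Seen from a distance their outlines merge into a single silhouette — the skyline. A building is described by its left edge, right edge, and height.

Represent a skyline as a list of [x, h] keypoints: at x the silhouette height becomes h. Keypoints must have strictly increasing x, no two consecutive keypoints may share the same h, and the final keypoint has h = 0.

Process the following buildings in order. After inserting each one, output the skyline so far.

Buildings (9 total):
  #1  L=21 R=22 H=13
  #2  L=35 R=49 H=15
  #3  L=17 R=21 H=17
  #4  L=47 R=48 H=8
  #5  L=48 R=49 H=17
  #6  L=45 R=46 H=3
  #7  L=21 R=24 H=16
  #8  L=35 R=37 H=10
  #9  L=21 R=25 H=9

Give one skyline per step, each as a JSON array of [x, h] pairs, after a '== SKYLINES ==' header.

== SKYLINES ==
[[21,13],[22,0]]
[[21,13],[22,0],[35,15],[49,0]]
[[17,17],[21,13],[22,0],[35,15],[49,0]]
[[17,17],[21,13],[22,0],[35,15],[49,0]]
[[17,17],[21,13],[22,0],[35,15],[48,17],[49,0]]
[[17,17],[21,13],[22,0],[35,15],[48,17],[49,0]]
[[17,17],[21,16],[24,0],[35,15],[48,17],[49,0]]
[[17,17],[21,16],[24,0],[35,15],[48,17],[49,0]]
[[17,17],[21,16],[24,9],[25,0],[35,15],[48,17],[49,0]]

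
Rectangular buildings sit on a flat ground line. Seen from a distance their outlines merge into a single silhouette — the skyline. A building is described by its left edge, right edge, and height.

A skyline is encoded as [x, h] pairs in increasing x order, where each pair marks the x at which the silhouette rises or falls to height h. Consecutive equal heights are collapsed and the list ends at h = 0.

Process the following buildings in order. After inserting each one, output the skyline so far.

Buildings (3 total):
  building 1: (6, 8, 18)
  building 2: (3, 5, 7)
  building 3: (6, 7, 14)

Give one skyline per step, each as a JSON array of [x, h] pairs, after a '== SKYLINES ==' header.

== SKYLINES ==
[[6,18],[8,0]]
[[3,7],[5,0],[6,18],[8,0]]
[[3,7],[5,0],[6,18],[8,0]]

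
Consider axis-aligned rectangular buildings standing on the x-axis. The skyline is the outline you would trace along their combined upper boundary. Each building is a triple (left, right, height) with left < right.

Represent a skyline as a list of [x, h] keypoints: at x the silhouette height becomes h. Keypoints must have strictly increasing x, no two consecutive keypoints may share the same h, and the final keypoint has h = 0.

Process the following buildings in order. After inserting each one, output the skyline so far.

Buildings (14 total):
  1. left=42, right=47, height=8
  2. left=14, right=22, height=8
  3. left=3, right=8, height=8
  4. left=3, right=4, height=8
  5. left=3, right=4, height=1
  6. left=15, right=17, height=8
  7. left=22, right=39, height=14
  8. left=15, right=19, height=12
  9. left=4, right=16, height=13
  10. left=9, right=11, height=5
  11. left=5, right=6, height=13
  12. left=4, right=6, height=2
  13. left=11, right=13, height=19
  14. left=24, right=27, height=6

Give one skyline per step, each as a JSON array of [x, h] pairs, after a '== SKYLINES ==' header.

== SKYLINES ==
[[42,8],[47,0]]
[[14,8],[22,0],[42,8],[47,0]]
[[3,8],[8,0],[14,8],[22,0],[42,8],[47,0]]
[[3,8],[8,0],[14,8],[22,0],[42,8],[47,0]]
[[3,8],[8,0],[14,8],[22,0],[42,8],[47,0]]
[[3,8],[8,0],[14,8],[22,0],[42,8],[47,0]]
[[3,8],[8,0],[14,8],[22,14],[39,0],[42,8],[47,0]]
[[3,8],[8,0],[14,8],[15,12],[19,8],[22,14],[39,0],[42,8],[47,0]]
[[3,8],[4,13],[16,12],[19,8],[22,14],[39,0],[42,8],[47,0]]
[[3,8],[4,13],[16,12],[19,8],[22,14],[39,0],[42,8],[47,0]]
[[3,8],[4,13],[16,12],[19,8],[22,14],[39,0],[42,8],[47,0]]
[[3,8],[4,13],[16,12],[19,8],[22,14],[39,0],[42,8],[47,0]]
[[3,8],[4,13],[11,19],[13,13],[16,12],[19,8],[22,14],[39,0],[42,8],[47,0]]
[[3,8],[4,13],[11,19],[13,13],[16,12],[19,8],[22,14],[39,0],[42,8],[47,0]]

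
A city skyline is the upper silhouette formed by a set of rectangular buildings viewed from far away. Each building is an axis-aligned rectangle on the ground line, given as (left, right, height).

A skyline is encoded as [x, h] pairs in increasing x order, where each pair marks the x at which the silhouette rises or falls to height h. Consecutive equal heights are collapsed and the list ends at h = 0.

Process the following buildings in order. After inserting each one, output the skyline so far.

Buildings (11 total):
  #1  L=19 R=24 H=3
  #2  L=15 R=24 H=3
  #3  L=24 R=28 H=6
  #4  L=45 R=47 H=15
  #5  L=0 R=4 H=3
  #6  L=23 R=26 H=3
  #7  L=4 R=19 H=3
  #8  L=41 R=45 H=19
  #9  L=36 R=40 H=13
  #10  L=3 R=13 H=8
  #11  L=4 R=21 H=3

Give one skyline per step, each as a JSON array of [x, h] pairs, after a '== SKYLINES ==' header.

== SKYLINES ==
[[19,3],[24,0]]
[[15,3],[24,0]]
[[15,3],[24,6],[28,0]]
[[15,3],[24,6],[28,0],[45,15],[47,0]]
[[0,3],[4,0],[15,3],[24,6],[28,0],[45,15],[47,0]]
[[0,3],[4,0],[15,3],[24,6],[28,0],[45,15],[47,0]]
[[0,3],[24,6],[28,0],[45,15],[47,0]]
[[0,3],[24,6],[28,0],[41,19],[45,15],[47,0]]
[[0,3],[24,6],[28,0],[36,13],[40,0],[41,19],[45,15],[47,0]]
[[0,3],[3,8],[13,3],[24,6],[28,0],[36,13],[40,0],[41,19],[45,15],[47,0]]
[[0,3],[3,8],[13,3],[24,6],[28,0],[36,13],[40,0],[41,19],[45,15],[47,0]]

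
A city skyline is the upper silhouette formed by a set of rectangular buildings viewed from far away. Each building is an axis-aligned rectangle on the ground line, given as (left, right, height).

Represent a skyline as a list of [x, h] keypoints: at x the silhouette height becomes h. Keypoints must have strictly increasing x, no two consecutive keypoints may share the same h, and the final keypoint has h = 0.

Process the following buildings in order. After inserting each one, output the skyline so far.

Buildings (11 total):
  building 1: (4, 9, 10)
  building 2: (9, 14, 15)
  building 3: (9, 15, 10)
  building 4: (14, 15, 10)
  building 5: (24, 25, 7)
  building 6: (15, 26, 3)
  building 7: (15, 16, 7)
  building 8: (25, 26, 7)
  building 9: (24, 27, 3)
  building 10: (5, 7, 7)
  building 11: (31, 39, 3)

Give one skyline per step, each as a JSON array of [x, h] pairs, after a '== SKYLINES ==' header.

== SKYLINES ==
[[4,10],[9,0]]
[[4,10],[9,15],[14,0]]
[[4,10],[9,15],[14,10],[15,0]]
[[4,10],[9,15],[14,10],[15,0]]
[[4,10],[9,15],[14,10],[15,0],[24,7],[25,0]]
[[4,10],[9,15],[14,10],[15,3],[24,7],[25,3],[26,0]]
[[4,10],[9,15],[14,10],[15,7],[16,3],[24,7],[25,3],[26,0]]
[[4,10],[9,15],[14,10],[15,7],[16,3],[24,7],[26,0]]
[[4,10],[9,15],[14,10],[15,7],[16,3],[24,7],[26,3],[27,0]]
[[4,10],[9,15],[14,10],[15,7],[16,3],[24,7],[26,3],[27,0]]
[[4,10],[9,15],[14,10],[15,7],[16,3],[24,7],[26,3],[27,0],[31,3],[39,0]]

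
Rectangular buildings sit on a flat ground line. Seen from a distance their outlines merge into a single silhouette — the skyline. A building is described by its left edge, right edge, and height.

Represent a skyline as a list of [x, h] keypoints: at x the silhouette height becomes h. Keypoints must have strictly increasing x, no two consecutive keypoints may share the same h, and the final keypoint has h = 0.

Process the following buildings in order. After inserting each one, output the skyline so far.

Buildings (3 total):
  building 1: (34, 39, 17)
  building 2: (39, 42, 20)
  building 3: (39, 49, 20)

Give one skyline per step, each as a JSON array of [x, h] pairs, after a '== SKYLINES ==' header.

== SKYLINES ==
[[34,17],[39,0]]
[[34,17],[39,20],[42,0]]
[[34,17],[39,20],[49,0]]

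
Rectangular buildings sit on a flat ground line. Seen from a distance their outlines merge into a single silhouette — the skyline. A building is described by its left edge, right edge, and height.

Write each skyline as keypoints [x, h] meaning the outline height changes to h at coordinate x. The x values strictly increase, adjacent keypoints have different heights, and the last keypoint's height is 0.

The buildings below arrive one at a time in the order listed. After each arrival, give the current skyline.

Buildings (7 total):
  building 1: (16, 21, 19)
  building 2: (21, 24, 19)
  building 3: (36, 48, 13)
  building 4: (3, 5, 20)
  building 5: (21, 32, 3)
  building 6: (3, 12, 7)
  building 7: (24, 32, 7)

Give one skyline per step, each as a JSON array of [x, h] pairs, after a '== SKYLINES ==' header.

== SKYLINES ==
[[16,19],[21,0]]
[[16,19],[24,0]]
[[16,19],[24,0],[36,13],[48,0]]
[[3,20],[5,0],[16,19],[24,0],[36,13],[48,0]]
[[3,20],[5,0],[16,19],[24,3],[32,0],[36,13],[48,0]]
[[3,20],[5,7],[12,0],[16,19],[24,3],[32,0],[36,13],[48,0]]
[[3,20],[5,7],[12,0],[16,19],[24,7],[32,0],[36,13],[48,0]]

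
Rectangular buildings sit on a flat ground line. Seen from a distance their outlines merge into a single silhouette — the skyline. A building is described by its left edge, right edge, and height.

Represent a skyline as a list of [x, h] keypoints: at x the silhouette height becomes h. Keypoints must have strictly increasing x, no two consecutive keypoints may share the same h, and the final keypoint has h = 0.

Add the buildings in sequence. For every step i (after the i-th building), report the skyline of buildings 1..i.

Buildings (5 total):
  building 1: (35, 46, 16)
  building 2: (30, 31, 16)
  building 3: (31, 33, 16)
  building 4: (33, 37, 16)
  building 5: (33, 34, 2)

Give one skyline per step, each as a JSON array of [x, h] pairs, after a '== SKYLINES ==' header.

== SKYLINES ==
[[35,16],[46,0]]
[[30,16],[31,0],[35,16],[46,0]]
[[30,16],[33,0],[35,16],[46,0]]
[[30,16],[46,0]]
[[30,16],[46,0]]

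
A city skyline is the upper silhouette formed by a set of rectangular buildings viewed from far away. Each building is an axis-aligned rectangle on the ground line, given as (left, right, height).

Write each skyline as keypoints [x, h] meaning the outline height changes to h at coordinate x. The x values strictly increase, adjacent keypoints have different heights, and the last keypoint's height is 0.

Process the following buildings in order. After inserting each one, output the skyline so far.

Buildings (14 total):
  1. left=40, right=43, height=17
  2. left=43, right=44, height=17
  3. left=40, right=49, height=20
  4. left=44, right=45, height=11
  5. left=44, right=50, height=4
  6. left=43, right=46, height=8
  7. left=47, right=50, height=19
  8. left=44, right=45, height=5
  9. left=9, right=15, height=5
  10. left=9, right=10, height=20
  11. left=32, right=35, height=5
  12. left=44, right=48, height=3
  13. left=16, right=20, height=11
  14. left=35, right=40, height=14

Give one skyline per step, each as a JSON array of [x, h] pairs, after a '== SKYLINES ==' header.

== SKYLINES ==
[[40,17],[43,0]]
[[40,17],[44,0]]
[[40,20],[49,0]]
[[40,20],[49,0]]
[[40,20],[49,4],[50,0]]
[[40,20],[49,4],[50,0]]
[[40,20],[49,19],[50,0]]
[[40,20],[49,19],[50,0]]
[[9,5],[15,0],[40,20],[49,19],[50,0]]
[[9,20],[10,5],[15,0],[40,20],[49,19],[50,0]]
[[9,20],[10,5],[15,0],[32,5],[35,0],[40,20],[49,19],[50,0]]
[[9,20],[10,5],[15,0],[32,5],[35,0],[40,20],[49,19],[50,0]]
[[9,20],[10,5],[15,0],[16,11],[20,0],[32,5],[35,0],[40,20],[49,19],[50,0]]
[[9,20],[10,5],[15,0],[16,11],[20,0],[32,5],[35,14],[40,20],[49,19],[50,0]]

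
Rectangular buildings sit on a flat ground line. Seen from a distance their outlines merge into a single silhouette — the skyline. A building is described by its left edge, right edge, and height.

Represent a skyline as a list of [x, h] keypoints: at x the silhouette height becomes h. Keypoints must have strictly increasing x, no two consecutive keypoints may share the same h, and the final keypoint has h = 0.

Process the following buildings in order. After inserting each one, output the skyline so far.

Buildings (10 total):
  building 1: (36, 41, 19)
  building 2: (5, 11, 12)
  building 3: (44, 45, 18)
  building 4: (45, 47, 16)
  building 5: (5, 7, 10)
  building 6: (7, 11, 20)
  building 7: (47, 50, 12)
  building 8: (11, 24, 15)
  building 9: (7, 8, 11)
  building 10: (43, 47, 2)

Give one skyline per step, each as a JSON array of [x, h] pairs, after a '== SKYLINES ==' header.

== SKYLINES ==
[[36,19],[41,0]]
[[5,12],[11,0],[36,19],[41,0]]
[[5,12],[11,0],[36,19],[41,0],[44,18],[45,0]]
[[5,12],[11,0],[36,19],[41,0],[44,18],[45,16],[47,0]]
[[5,12],[11,0],[36,19],[41,0],[44,18],[45,16],[47,0]]
[[5,12],[7,20],[11,0],[36,19],[41,0],[44,18],[45,16],[47,0]]
[[5,12],[7,20],[11,0],[36,19],[41,0],[44,18],[45,16],[47,12],[50,0]]
[[5,12],[7,20],[11,15],[24,0],[36,19],[41,0],[44,18],[45,16],[47,12],[50,0]]
[[5,12],[7,20],[11,15],[24,0],[36,19],[41,0],[44,18],[45,16],[47,12],[50,0]]
[[5,12],[7,20],[11,15],[24,0],[36,19],[41,0],[43,2],[44,18],[45,16],[47,12],[50,0]]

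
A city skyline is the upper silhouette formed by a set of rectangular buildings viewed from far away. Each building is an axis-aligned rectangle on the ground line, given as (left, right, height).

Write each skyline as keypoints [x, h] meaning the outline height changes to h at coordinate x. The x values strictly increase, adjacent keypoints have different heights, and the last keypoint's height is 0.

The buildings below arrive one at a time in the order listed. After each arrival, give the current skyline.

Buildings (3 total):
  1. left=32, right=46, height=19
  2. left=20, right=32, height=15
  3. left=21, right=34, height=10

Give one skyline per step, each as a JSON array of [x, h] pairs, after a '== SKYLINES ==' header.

== SKYLINES ==
[[32,19],[46,0]]
[[20,15],[32,19],[46,0]]
[[20,15],[32,19],[46,0]]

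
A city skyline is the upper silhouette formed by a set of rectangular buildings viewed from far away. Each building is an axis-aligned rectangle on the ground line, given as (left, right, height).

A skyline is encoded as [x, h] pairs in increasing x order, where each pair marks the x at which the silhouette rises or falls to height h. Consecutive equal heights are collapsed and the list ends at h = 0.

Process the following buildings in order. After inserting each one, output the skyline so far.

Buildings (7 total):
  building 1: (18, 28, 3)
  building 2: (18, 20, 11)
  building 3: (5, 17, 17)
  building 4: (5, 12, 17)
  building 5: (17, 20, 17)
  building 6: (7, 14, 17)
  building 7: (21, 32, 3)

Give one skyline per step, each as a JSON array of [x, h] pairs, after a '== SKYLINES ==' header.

== SKYLINES ==
[[18,3],[28,0]]
[[18,11],[20,3],[28,0]]
[[5,17],[17,0],[18,11],[20,3],[28,0]]
[[5,17],[17,0],[18,11],[20,3],[28,0]]
[[5,17],[20,3],[28,0]]
[[5,17],[20,3],[28,0]]
[[5,17],[20,3],[32,0]]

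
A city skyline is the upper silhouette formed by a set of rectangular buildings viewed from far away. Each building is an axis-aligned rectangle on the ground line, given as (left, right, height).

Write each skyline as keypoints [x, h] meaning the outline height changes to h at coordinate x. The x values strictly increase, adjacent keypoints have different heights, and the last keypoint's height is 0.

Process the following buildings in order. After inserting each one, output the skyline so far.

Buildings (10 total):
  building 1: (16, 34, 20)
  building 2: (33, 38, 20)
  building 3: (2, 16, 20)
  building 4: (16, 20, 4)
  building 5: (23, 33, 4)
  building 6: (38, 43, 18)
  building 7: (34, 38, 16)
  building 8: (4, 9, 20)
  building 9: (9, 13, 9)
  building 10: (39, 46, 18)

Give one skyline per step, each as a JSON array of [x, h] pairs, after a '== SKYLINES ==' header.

== SKYLINES ==
[[16,20],[34,0]]
[[16,20],[38,0]]
[[2,20],[38,0]]
[[2,20],[38,0]]
[[2,20],[38,0]]
[[2,20],[38,18],[43,0]]
[[2,20],[38,18],[43,0]]
[[2,20],[38,18],[43,0]]
[[2,20],[38,18],[43,0]]
[[2,20],[38,18],[46,0]]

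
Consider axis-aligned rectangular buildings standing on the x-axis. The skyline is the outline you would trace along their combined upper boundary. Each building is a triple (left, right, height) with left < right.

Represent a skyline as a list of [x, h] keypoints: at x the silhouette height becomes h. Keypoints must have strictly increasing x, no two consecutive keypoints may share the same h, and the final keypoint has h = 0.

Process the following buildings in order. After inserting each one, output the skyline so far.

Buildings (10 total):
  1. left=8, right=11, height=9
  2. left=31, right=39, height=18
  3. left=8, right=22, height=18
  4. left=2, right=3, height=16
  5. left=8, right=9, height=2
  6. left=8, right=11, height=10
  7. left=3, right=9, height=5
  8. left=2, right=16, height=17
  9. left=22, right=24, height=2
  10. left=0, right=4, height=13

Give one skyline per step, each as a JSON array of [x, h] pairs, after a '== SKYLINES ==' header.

== SKYLINES ==
[[8,9],[11,0]]
[[8,9],[11,0],[31,18],[39,0]]
[[8,18],[22,0],[31,18],[39,0]]
[[2,16],[3,0],[8,18],[22,0],[31,18],[39,0]]
[[2,16],[3,0],[8,18],[22,0],[31,18],[39,0]]
[[2,16],[3,0],[8,18],[22,0],[31,18],[39,0]]
[[2,16],[3,5],[8,18],[22,0],[31,18],[39,0]]
[[2,17],[8,18],[22,0],[31,18],[39,0]]
[[2,17],[8,18],[22,2],[24,0],[31,18],[39,0]]
[[0,13],[2,17],[8,18],[22,2],[24,0],[31,18],[39,0]]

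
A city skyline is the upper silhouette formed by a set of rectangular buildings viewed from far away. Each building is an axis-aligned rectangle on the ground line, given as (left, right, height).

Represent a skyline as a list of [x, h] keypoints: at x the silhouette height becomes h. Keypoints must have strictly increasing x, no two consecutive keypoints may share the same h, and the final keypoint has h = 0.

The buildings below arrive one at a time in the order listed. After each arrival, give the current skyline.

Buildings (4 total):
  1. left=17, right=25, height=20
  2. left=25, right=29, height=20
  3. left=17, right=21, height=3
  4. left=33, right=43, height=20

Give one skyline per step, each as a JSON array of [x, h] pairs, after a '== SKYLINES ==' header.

== SKYLINES ==
[[17,20],[25,0]]
[[17,20],[29,0]]
[[17,20],[29,0]]
[[17,20],[29,0],[33,20],[43,0]]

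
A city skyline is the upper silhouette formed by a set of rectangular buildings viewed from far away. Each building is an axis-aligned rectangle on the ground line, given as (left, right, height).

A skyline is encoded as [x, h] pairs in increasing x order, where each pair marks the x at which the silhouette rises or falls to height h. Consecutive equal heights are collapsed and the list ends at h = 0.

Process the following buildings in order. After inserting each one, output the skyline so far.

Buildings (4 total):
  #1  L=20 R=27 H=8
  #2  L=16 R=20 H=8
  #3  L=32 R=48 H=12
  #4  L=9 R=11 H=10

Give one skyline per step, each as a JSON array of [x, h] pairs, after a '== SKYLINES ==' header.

== SKYLINES ==
[[20,8],[27,0]]
[[16,8],[27,0]]
[[16,8],[27,0],[32,12],[48,0]]
[[9,10],[11,0],[16,8],[27,0],[32,12],[48,0]]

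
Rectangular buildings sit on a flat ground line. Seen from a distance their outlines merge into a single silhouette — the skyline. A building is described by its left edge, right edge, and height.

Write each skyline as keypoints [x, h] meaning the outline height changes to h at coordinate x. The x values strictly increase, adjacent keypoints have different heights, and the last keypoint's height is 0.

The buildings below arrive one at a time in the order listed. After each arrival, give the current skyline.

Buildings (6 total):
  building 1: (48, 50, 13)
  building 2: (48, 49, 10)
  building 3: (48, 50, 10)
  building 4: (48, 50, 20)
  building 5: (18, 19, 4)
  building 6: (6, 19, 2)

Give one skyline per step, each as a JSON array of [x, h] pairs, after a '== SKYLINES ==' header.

== SKYLINES ==
[[48,13],[50,0]]
[[48,13],[50,0]]
[[48,13],[50,0]]
[[48,20],[50,0]]
[[18,4],[19,0],[48,20],[50,0]]
[[6,2],[18,4],[19,0],[48,20],[50,0]]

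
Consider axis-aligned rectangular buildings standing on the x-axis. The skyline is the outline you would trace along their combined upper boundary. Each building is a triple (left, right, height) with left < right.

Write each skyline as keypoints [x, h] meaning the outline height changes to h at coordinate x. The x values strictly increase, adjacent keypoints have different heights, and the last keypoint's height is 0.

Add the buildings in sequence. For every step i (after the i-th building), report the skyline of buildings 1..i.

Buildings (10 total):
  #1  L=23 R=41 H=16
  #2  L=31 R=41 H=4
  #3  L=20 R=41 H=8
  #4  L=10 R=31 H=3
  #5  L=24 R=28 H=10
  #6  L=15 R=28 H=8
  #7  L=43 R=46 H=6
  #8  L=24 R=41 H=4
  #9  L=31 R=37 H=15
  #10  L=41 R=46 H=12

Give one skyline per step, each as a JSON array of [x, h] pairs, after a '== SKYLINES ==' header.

== SKYLINES ==
[[23,16],[41,0]]
[[23,16],[41,0]]
[[20,8],[23,16],[41,0]]
[[10,3],[20,8],[23,16],[41,0]]
[[10,3],[20,8],[23,16],[41,0]]
[[10,3],[15,8],[23,16],[41,0]]
[[10,3],[15,8],[23,16],[41,0],[43,6],[46,0]]
[[10,3],[15,8],[23,16],[41,0],[43,6],[46,0]]
[[10,3],[15,8],[23,16],[41,0],[43,6],[46,0]]
[[10,3],[15,8],[23,16],[41,12],[46,0]]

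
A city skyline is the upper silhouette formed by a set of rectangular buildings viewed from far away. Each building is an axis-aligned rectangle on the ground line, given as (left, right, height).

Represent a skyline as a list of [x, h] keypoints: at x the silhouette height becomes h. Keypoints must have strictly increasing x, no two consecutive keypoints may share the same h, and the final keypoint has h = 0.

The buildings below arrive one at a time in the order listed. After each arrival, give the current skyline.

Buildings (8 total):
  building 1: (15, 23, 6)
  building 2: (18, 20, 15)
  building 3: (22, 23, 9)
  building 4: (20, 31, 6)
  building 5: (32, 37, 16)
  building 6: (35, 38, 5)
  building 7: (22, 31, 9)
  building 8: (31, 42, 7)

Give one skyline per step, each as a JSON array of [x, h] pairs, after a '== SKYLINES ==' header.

== SKYLINES ==
[[15,6],[23,0]]
[[15,6],[18,15],[20,6],[23,0]]
[[15,6],[18,15],[20,6],[22,9],[23,0]]
[[15,6],[18,15],[20,6],[22,9],[23,6],[31,0]]
[[15,6],[18,15],[20,6],[22,9],[23,6],[31,0],[32,16],[37,0]]
[[15,6],[18,15],[20,6],[22,9],[23,6],[31,0],[32,16],[37,5],[38,0]]
[[15,6],[18,15],[20,6],[22,9],[31,0],[32,16],[37,5],[38,0]]
[[15,6],[18,15],[20,6],[22,9],[31,7],[32,16],[37,7],[42,0]]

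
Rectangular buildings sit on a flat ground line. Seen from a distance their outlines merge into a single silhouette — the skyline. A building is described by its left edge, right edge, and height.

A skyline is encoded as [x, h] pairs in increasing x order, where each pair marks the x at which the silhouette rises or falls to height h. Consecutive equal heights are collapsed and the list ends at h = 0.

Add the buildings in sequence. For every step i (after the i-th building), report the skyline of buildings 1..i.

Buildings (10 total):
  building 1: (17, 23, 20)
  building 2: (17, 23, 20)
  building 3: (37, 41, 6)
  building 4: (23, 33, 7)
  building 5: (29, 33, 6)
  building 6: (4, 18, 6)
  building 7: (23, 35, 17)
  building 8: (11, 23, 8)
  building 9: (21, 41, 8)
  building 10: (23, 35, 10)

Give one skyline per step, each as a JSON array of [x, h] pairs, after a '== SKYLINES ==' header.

== SKYLINES ==
[[17,20],[23,0]]
[[17,20],[23,0]]
[[17,20],[23,0],[37,6],[41,0]]
[[17,20],[23,7],[33,0],[37,6],[41,0]]
[[17,20],[23,7],[33,0],[37,6],[41,0]]
[[4,6],[17,20],[23,7],[33,0],[37,6],[41,0]]
[[4,6],[17,20],[23,17],[35,0],[37,6],[41,0]]
[[4,6],[11,8],[17,20],[23,17],[35,0],[37,6],[41,0]]
[[4,6],[11,8],[17,20],[23,17],[35,8],[41,0]]
[[4,6],[11,8],[17,20],[23,17],[35,8],[41,0]]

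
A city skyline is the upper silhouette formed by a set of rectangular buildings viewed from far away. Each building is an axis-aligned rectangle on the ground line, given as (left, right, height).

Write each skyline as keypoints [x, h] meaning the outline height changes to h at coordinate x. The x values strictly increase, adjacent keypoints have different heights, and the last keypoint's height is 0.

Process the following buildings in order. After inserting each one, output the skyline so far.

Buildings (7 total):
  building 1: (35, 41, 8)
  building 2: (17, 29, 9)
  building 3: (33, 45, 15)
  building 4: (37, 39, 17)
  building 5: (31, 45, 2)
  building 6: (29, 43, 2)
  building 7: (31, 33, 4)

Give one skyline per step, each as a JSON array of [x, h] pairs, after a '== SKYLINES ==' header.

== SKYLINES ==
[[35,8],[41,0]]
[[17,9],[29,0],[35,8],[41,0]]
[[17,9],[29,0],[33,15],[45,0]]
[[17,9],[29,0],[33,15],[37,17],[39,15],[45,0]]
[[17,9],[29,0],[31,2],[33,15],[37,17],[39,15],[45,0]]
[[17,9],[29,2],[33,15],[37,17],[39,15],[45,0]]
[[17,9],[29,2],[31,4],[33,15],[37,17],[39,15],[45,0]]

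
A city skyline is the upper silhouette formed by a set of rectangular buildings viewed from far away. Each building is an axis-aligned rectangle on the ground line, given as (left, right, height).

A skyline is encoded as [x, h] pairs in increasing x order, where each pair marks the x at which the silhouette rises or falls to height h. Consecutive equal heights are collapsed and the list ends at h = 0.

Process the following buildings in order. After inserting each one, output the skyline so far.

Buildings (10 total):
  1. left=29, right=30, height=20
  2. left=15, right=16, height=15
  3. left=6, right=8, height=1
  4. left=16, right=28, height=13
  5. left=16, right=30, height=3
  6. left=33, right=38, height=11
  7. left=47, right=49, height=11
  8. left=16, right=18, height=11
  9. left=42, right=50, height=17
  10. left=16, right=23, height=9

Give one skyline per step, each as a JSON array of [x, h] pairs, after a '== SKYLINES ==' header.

== SKYLINES ==
[[29,20],[30,0]]
[[15,15],[16,0],[29,20],[30,0]]
[[6,1],[8,0],[15,15],[16,0],[29,20],[30,0]]
[[6,1],[8,0],[15,15],[16,13],[28,0],[29,20],[30,0]]
[[6,1],[8,0],[15,15],[16,13],[28,3],[29,20],[30,0]]
[[6,1],[8,0],[15,15],[16,13],[28,3],[29,20],[30,0],[33,11],[38,0]]
[[6,1],[8,0],[15,15],[16,13],[28,3],[29,20],[30,0],[33,11],[38,0],[47,11],[49,0]]
[[6,1],[8,0],[15,15],[16,13],[28,3],[29,20],[30,0],[33,11],[38,0],[47,11],[49,0]]
[[6,1],[8,0],[15,15],[16,13],[28,3],[29,20],[30,0],[33,11],[38,0],[42,17],[50,0]]
[[6,1],[8,0],[15,15],[16,13],[28,3],[29,20],[30,0],[33,11],[38,0],[42,17],[50,0]]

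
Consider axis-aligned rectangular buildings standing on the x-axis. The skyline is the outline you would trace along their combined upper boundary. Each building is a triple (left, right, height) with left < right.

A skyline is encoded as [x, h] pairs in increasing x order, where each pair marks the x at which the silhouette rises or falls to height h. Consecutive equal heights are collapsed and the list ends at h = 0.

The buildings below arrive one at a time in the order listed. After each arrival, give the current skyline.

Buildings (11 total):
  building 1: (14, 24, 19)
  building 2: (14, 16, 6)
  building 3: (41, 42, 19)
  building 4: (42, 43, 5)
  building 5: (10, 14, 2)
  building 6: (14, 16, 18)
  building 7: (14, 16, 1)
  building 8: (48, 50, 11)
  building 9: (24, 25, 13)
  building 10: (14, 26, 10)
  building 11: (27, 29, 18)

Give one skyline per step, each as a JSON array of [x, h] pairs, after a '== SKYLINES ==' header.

== SKYLINES ==
[[14,19],[24,0]]
[[14,19],[24,0]]
[[14,19],[24,0],[41,19],[42,0]]
[[14,19],[24,0],[41,19],[42,5],[43,0]]
[[10,2],[14,19],[24,0],[41,19],[42,5],[43,0]]
[[10,2],[14,19],[24,0],[41,19],[42,5],[43,0]]
[[10,2],[14,19],[24,0],[41,19],[42,5],[43,0]]
[[10,2],[14,19],[24,0],[41,19],[42,5],[43,0],[48,11],[50,0]]
[[10,2],[14,19],[24,13],[25,0],[41,19],[42,5],[43,0],[48,11],[50,0]]
[[10,2],[14,19],[24,13],[25,10],[26,0],[41,19],[42,5],[43,0],[48,11],[50,0]]
[[10,2],[14,19],[24,13],[25,10],[26,0],[27,18],[29,0],[41,19],[42,5],[43,0],[48,11],[50,0]]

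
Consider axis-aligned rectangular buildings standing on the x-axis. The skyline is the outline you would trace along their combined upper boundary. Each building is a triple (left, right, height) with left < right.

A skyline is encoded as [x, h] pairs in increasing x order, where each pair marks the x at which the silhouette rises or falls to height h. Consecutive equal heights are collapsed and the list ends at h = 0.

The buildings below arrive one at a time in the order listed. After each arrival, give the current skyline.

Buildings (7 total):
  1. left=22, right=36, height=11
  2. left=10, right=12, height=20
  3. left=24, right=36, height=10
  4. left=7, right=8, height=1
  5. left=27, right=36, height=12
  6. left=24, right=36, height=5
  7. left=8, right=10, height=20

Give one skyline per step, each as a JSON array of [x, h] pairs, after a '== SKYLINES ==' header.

== SKYLINES ==
[[22,11],[36,0]]
[[10,20],[12,0],[22,11],[36,0]]
[[10,20],[12,0],[22,11],[36,0]]
[[7,1],[8,0],[10,20],[12,0],[22,11],[36,0]]
[[7,1],[8,0],[10,20],[12,0],[22,11],[27,12],[36,0]]
[[7,1],[8,0],[10,20],[12,0],[22,11],[27,12],[36,0]]
[[7,1],[8,20],[12,0],[22,11],[27,12],[36,0]]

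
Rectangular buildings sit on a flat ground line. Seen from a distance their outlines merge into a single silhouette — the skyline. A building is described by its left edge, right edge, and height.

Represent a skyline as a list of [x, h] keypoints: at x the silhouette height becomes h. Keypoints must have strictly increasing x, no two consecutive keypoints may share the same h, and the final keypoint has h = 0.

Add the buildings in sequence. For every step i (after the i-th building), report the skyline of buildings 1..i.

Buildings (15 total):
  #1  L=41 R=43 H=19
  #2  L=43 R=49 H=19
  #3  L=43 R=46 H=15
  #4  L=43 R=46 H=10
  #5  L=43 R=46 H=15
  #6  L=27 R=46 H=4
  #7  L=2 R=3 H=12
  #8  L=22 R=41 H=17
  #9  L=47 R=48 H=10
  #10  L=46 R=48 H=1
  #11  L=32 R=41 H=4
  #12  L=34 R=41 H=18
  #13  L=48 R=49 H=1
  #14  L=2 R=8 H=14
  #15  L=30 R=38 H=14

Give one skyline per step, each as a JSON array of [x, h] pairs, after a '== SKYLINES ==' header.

== SKYLINES ==
[[41,19],[43,0]]
[[41,19],[49,0]]
[[41,19],[49,0]]
[[41,19],[49,0]]
[[41,19],[49,0]]
[[27,4],[41,19],[49,0]]
[[2,12],[3,0],[27,4],[41,19],[49,0]]
[[2,12],[3,0],[22,17],[41,19],[49,0]]
[[2,12],[3,0],[22,17],[41,19],[49,0]]
[[2,12],[3,0],[22,17],[41,19],[49,0]]
[[2,12],[3,0],[22,17],[41,19],[49,0]]
[[2,12],[3,0],[22,17],[34,18],[41,19],[49,0]]
[[2,12],[3,0],[22,17],[34,18],[41,19],[49,0]]
[[2,14],[8,0],[22,17],[34,18],[41,19],[49,0]]
[[2,14],[8,0],[22,17],[34,18],[41,19],[49,0]]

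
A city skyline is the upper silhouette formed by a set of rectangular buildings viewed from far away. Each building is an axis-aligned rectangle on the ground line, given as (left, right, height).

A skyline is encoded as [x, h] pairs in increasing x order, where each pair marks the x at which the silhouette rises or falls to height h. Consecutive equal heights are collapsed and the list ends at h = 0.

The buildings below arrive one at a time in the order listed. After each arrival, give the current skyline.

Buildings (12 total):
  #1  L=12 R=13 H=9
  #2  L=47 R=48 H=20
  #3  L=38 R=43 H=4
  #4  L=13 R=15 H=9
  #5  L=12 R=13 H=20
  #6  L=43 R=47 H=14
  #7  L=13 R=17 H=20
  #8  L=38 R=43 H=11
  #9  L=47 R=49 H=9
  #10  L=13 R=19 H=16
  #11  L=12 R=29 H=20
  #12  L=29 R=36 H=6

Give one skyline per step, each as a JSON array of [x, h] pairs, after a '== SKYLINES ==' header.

== SKYLINES ==
[[12,9],[13,0]]
[[12,9],[13,0],[47,20],[48,0]]
[[12,9],[13,0],[38,4],[43,0],[47,20],[48,0]]
[[12,9],[15,0],[38,4],[43,0],[47,20],[48,0]]
[[12,20],[13,9],[15,0],[38,4],[43,0],[47,20],[48,0]]
[[12,20],[13,9],[15,0],[38,4],[43,14],[47,20],[48,0]]
[[12,20],[17,0],[38,4],[43,14],[47,20],[48,0]]
[[12,20],[17,0],[38,11],[43,14],[47,20],[48,0]]
[[12,20],[17,0],[38,11],[43,14],[47,20],[48,9],[49,0]]
[[12,20],[17,16],[19,0],[38,11],[43,14],[47,20],[48,9],[49,0]]
[[12,20],[29,0],[38,11],[43,14],[47,20],[48,9],[49,0]]
[[12,20],[29,6],[36,0],[38,11],[43,14],[47,20],[48,9],[49,0]]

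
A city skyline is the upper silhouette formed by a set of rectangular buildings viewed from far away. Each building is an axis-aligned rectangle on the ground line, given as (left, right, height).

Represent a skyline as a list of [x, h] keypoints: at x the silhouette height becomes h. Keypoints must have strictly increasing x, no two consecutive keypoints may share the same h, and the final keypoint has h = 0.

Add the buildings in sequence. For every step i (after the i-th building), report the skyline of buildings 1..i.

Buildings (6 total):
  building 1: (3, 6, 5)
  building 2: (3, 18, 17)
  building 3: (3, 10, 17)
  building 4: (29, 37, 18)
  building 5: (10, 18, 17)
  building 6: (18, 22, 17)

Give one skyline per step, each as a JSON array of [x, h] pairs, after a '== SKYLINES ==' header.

== SKYLINES ==
[[3,5],[6,0]]
[[3,17],[18,0]]
[[3,17],[18,0]]
[[3,17],[18,0],[29,18],[37,0]]
[[3,17],[18,0],[29,18],[37,0]]
[[3,17],[22,0],[29,18],[37,0]]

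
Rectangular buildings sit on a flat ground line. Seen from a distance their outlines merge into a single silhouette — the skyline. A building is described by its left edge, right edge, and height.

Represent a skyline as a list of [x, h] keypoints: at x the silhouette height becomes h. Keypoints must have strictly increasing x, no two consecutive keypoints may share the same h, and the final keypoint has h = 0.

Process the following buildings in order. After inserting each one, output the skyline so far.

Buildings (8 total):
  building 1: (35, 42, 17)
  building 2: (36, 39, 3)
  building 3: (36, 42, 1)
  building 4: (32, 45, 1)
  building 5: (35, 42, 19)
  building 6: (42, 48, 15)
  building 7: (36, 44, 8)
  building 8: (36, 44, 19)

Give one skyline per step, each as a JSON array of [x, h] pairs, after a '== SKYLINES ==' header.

== SKYLINES ==
[[35,17],[42,0]]
[[35,17],[42,0]]
[[35,17],[42,0]]
[[32,1],[35,17],[42,1],[45,0]]
[[32,1],[35,19],[42,1],[45,0]]
[[32,1],[35,19],[42,15],[48,0]]
[[32,1],[35,19],[42,15],[48,0]]
[[32,1],[35,19],[44,15],[48,0]]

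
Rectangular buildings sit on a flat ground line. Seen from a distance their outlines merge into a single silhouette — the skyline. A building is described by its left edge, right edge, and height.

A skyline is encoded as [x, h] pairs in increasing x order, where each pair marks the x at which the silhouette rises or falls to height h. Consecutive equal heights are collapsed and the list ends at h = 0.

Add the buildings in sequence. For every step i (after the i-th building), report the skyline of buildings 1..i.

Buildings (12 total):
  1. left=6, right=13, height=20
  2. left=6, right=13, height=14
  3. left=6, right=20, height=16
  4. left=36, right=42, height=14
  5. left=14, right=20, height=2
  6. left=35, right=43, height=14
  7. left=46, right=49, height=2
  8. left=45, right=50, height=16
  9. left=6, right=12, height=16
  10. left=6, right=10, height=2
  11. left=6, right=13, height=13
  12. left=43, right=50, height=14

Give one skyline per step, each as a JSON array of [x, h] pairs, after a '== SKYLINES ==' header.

== SKYLINES ==
[[6,20],[13,0]]
[[6,20],[13,0]]
[[6,20],[13,16],[20,0]]
[[6,20],[13,16],[20,0],[36,14],[42,0]]
[[6,20],[13,16],[20,0],[36,14],[42,0]]
[[6,20],[13,16],[20,0],[35,14],[43,0]]
[[6,20],[13,16],[20,0],[35,14],[43,0],[46,2],[49,0]]
[[6,20],[13,16],[20,0],[35,14],[43,0],[45,16],[50,0]]
[[6,20],[13,16],[20,0],[35,14],[43,0],[45,16],[50,0]]
[[6,20],[13,16],[20,0],[35,14],[43,0],[45,16],[50,0]]
[[6,20],[13,16],[20,0],[35,14],[43,0],[45,16],[50,0]]
[[6,20],[13,16],[20,0],[35,14],[45,16],[50,0]]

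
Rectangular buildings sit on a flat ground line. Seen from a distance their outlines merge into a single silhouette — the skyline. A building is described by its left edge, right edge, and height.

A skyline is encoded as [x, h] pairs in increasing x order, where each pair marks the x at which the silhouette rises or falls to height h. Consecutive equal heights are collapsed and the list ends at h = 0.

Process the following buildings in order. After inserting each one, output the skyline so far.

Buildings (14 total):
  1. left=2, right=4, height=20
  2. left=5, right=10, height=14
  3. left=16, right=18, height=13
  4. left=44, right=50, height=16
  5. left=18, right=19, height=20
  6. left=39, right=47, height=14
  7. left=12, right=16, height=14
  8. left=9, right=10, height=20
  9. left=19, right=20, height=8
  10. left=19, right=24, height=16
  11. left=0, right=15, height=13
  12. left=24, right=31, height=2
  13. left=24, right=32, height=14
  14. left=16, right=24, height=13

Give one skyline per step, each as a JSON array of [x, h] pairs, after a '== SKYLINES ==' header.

== SKYLINES ==
[[2,20],[4,0]]
[[2,20],[4,0],[5,14],[10,0]]
[[2,20],[4,0],[5,14],[10,0],[16,13],[18,0]]
[[2,20],[4,0],[5,14],[10,0],[16,13],[18,0],[44,16],[50,0]]
[[2,20],[4,0],[5,14],[10,0],[16,13],[18,20],[19,0],[44,16],[50,0]]
[[2,20],[4,0],[5,14],[10,0],[16,13],[18,20],[19,0],[39,14],[44,16],[50,0]]
[[2,20],[4,0],[5,14],[10,0],[12,14],[16,13],[18,20],[19,0],[39,14],[44,16],[50,0]]
[[2,20],[4,0],[5,14],[9,20],[10,0],[12,14],[16,13],[18,20],[19,0],[39,14],[44,16],[50,0]]
[[2,20],[4,0],[5,14],[9,20],[10,0],[12,14],[16,13],[18,20],[19,8],[20,0],[39,14],[44,16],[50,0]]
[[2,20],[4,0],[5,14],[9,20],[10,0],[12,14],[16,13],[18,20],[19,16],[24,0],[39,14],[44,16],[50,0]]
[[0,13],[2,20],[4,13],[5,14],[9,20],[10,13],[12,14],[16,13],[18,20],[19,16],[24,0],[39,14],[44,16],[50,0]]
[[0,13],[2,20],[4,13],[5,14],[9,20],[10,13],[12,14],[16,13],[18,20],[19,16],[24,2],[31,0],[39,14],[44,16],[50,0]]
[[0,13],[2,20],[4,13],[5,14],[9,20],[10,13],[12,14],[16,13],[18,20],[19,16],[24,14],[32,0],[39,14],[44,16],[50,0]]
[[0,13],[2,20],[4,13],[5,14],[9,20],[10,13],[12,14],[16,13],[18,20],[19,16],[24,14],[32,0],[39,14],[44,16],[50,0]]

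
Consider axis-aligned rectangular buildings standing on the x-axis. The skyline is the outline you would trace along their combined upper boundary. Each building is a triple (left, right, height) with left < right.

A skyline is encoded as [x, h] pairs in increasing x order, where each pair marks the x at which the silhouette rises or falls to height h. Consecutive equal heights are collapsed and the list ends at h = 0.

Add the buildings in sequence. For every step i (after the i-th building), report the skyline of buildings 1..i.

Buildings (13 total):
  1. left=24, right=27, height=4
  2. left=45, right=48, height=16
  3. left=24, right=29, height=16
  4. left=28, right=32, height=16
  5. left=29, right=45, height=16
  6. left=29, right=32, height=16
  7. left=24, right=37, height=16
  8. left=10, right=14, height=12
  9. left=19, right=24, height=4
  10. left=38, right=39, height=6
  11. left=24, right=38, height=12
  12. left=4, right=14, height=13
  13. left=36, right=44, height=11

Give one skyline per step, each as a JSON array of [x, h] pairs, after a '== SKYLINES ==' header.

== SKYLINES ==
[[24,4],[27,0]]
[[24,4],[27,0],[45,16],[48,0]]
[[24,16],[29,0],[45,16],[48,0]]
[[24,16],[32,0],[45,16],[48,0]]
[[24,16],[48,0]]
[[24,16],[48,0]]
[[24,16],[48,0]]
[[10,12],[14,0],[24,16],[48,0]]
[[10,12],[14,0],[19,4],[24,16],[48,0]]
[[10,12],[14,0],[19,4],[24,16],[48,0]]
[[10,12],[14,0],[19,4],[24,16],[48,0]]
[[4,13],[14,0],[19,4],[24,16],[48,0]]
[[4,13],[14,0],[19,4],[24,16],[48,0]]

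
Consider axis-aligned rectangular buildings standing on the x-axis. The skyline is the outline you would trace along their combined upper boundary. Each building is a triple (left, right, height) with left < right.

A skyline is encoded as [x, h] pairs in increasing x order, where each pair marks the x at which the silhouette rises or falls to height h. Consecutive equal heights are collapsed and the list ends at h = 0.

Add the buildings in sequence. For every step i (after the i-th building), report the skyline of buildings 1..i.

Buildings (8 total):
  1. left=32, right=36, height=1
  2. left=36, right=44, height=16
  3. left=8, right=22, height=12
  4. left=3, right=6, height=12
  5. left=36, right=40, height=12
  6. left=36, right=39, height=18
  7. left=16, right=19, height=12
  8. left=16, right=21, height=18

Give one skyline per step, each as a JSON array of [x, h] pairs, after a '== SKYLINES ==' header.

== SKYLINES ==
[[32,1],[36,0]]
[[32,1],[36,16],[44,0]]
[[8,12],[22,0],[32,1],[36,16],[44,0]]
[[3,12],[6,0],[8,12],[22,0],[32,1],[36,16],[44,0]]
[[3,12],[6,0],[8,12],[22,0],[32,1],[36,16],[44,0]]
[[3,12],[6,0],[8,12],[22,0],[32,1],[36,18],[39,16],[44,0]]
[[3,12],[6,0],[8,12],[22,0],[32,1],[36,18],[39,16],[44,0]]
[[3,12],[6,0],[8,12],[16,18],[21,12],[22,0],[32,1],[36,18],[39,16],[44,0]]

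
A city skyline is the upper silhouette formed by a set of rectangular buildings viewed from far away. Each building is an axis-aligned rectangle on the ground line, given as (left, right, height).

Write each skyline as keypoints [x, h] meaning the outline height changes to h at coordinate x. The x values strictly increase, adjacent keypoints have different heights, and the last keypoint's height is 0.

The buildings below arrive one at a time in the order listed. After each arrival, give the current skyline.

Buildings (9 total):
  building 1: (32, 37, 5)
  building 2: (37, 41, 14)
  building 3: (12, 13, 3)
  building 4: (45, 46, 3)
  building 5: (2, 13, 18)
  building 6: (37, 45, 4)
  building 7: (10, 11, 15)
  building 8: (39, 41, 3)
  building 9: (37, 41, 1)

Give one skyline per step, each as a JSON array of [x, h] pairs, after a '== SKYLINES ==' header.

== SKYLINES ==
[[32,5],[37,0]]
[[32,5],[37,14],[41,0]]
[[12,3],[13,0],[32,5],[37,14],[41,0]]
[[12,3],[13,0],[32,5],[37,14],[41,0],[45,3],[46,0]]
[[2,18],[13,0],[32,5],[37,14],[41,0],[45,3],[46,0]]
[[2,18],[13,0],[32,5],[37,14],[41,4],[45,3],[46,0]]
[[2,18],[13,0],[32,5],[37,14],[41,4],[45,3],[46,0]]
[[2,18],[13,0],[32,5],[37,14],[41,4],[45,3],[46,0]]
[[2,18],[13,0],[32,5],[37,14],[41,4],[45,3],[46,0]]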